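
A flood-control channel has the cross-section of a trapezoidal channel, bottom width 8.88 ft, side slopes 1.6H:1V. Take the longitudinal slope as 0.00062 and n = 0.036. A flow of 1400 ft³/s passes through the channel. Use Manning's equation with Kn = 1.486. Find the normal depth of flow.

Manning's equation rearranged: A R^(2/3) = nQ / (1.486·√S) = 0.036 × 1400 / (1.486 × √0.00062) = 1362.
Try y = 10.7 ft: A R^(2/3) = 882.3 — too small.
Try y = 14.6 ft: A R^(2/3) = 1781 — too large.
Try y = 13 ft: A R^(2/3) = 1366 — close enough.

y_n = 13 ft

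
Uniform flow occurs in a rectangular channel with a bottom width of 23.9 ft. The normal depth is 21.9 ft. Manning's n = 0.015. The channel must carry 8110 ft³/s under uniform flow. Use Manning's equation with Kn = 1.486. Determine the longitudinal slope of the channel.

Flow area A = b·y = 23.9 × 21.9 = 523.4 ft². Wetted perimeter P = b + 2y = 23.9 + 2×21.9 = 67.7 ft.
Hydraulic radius R = A/P = 523.4/67.7 = 7.731 ft.
From Manning's equation, S = [nQ / (1.486 A R^(2/3))]² = [0.015 × 8110 / (1.486 × 523.4 × 7.731^(2/3))]² = 0.0016.

S = 0.0016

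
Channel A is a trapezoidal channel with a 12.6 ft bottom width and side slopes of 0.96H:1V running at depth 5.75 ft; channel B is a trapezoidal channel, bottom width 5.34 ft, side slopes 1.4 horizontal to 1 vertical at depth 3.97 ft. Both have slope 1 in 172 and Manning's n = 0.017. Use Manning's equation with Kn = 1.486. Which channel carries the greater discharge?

Channel A: With bottom width b = 12.6 ft and side slope z = 0.96: A = (b + zy)y = (12.6 + 0.96×5.75)×5.75 = 104.2 ft²; P = b + 2y√(1+z²) = 12.6 + 2×5.75×1.386 = 28.54 ft. Hydraulic radius R = A/P = 104.2/28.54 = 3.65 ft. Q_A = (1.486/0.017)·104.2·3.65^(2/3)·√0.005814 = 1646 ft³/s.
Channel B: With bottom width b = 5.34 ft and side slope z = 1.4: A = (b + zy)y = (5.34 + 1.4×3.97)×3.97 = 43.27 ft²; P = b + 2y√(1+z²) = 5.34 + 2×3.97×1.72 = 19 ft. Hydraulic radius R = A/P = 43.27/19 = 2.277 ft. Q_B = (1.486/0.017)·43.27·2.277^(2/3)·√0.005814 = 499.1 ft³/s.
Q_A = 1646 ft³/s vs Q_B = 499.1 ft³/s, so channel A carries more.

channel A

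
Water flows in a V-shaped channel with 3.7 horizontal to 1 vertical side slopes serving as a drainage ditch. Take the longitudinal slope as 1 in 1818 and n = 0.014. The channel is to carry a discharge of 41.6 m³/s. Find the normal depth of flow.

Manning's equation rearranged: A R^(2/3) = nQ / (1·√S) = 0.014 × 41.6 / (√0.0005501) = 24.83.
At y = 2.76 m: A R^(2/3) = 34.12 — too large.
At y = 1.83 m: A R^(2/3) = 11.41 — too small.
At y = 2.45 m: A R^(2/3) = 24.84 — matches.

y_n = 2.45 m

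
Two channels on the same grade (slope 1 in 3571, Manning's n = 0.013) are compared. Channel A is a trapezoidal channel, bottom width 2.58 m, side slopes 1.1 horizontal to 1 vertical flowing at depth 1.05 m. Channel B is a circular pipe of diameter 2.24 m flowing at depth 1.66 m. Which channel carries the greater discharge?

channel A

Channel A: With bottom width b = 2.58 m and side slope z = 1.1: A = (b + zy)y = (2.58 + 1.1×1.05)×1.05 = 3.922 m²; P = b + 2y√(1+z²) = 2.58 + 2×1.05×1.487 = 5.702 m. Hydraulic radius R = A/P = 3.922/5.702 = 0.6878 m. Q_A = (1/0.013)·3.922·0.6878^(2/3)·√0.00028 = 3.934 m³/s.
Channel B: For a circular section of diameter D = 2.24 m at depth y = 1.66 m, the central angle is θ = 2 arccos(1 − 2y/D) = 4.148 rad. Then A = (D²/8)(θ − sin θ) = 3.131 m² and P = Dθ/2 = 4.646 m. Hydraulic radius R = A/P = 3.131/4.646 = 0.6741 m. Q_B = (1/0.013)·3.131·0.6741^(2/3)·√0.00028 = 3.099 m³/s.
Q_A = 3.934 m³/s vs Q_B = 3.099 m³/s, so channel A carries more.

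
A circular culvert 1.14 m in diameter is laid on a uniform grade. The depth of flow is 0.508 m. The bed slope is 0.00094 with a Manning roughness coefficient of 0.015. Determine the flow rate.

For a circular section of diameter D = 1.14 m at depth y = 0.508 m, the central angle is θ = 2 arccos(1 − 2y/D) = 2.924 rad. Then A = (D²/8)(θ − sin θ) = 0.4398 m² and P = Dθ/2 = 1.666 m.
Hydraulic radius R = A/P = 0.4398/1.666 = 0.2639 m.
Manning's equation: Q = (1/n) A R^(2/3) S^(1/2) = (1/0.015) × 0.4398 × 0.2639^(2/3) × 0.00094^(1/2) = 0.37 m³/s.

Q = 0.37 m³/s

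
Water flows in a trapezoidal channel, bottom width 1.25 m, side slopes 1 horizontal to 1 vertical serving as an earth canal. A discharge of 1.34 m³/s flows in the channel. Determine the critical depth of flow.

At critical depth, Q² T / (g A³) = 1, i.e. A³/T = Q²/g = 1.34²/9.81 = 0.183.
At y = 0.507 m: A³/T = 0.3122 — high.
At y = 0.334 m: A³/T = 0.07721 — low.
At y = 0.433 m: A³/T = 0.1829 — matches.

y_c = 0.433 m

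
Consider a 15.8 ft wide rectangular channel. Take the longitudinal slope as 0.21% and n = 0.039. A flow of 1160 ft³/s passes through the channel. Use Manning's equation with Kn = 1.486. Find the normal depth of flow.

Manning's equation rearranged: A R^(2/3) = nQ / (1.486·√S) = 0.039 × 1160 / (1.486 × √0.0021) = 664.3.
Try y = 11.4 ft: A R^(2/3) = 503 — low.
Try y = 14.2 ft: A R^(2/3) = 662.7 — ≈ 664.3.

y_n = 14.2 ft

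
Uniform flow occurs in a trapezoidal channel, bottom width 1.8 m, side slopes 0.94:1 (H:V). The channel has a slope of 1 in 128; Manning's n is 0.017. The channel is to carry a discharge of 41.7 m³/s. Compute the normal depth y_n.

Manning's equation rearranged: A R^(2/3) = nQ / (1·√S) = 0.017 × 41.7 / (√0.007812) = 8.02.
At y = 1.57 m: A R^(2/3) = 4.585 — too small.
At y = 2.61 m: A R^(2/3) = 12.8 — too large.
At y = 2.08 m: A R^(2/3) = 8.018 — close enough.

y_n = 2.08 m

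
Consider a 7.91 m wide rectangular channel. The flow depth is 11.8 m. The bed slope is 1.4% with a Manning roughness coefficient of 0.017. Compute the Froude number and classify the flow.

supercritical

Flow area A = b·y = 7.91 × 11.8 = 93.34 m². Wetted perimeter P = b + 2y = 7.91 + 2×11.8 = 31.51 m.
Hydraulic radius R = A/P = 93.34/31.51 = 2.962 m.
V = (1/n) R^(2/3) √S = (1/0.017) × 2.962^(2/3) × √0.014 = 14.36 m/s. Hydraulic depth D_h = A/T = 93.34/7.91 = 11.8 m.
Froude number Fr = V/√(g·D_h) = 14.36/√(9.81×11.8) = 1.33, which is greater than 1, so the flow is supercritical.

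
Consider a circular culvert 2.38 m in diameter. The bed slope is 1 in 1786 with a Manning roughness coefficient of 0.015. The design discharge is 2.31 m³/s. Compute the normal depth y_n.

y_n = 1.14 m

Manning's equation rearranged: A R^(2/3) = nQ / (1·√S) = 0.015 × 2.31 / (√0.0005599) = 1.464.
Try y = 0.796 m: A R^(2/3) = 0.7593 — short.
Try y = 1.14 m: A R^(2/3) = 1.462 — matches.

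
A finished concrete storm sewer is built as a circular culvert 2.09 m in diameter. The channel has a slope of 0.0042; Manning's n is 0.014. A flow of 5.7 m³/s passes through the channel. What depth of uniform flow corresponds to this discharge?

Manning's equation rearranged: A R^(2/3) = nQ / (1·√S) = 0.014 × 5.7 / (√0.0042) = 1.231.
Trying y = 1.22 m: A R^(2/3) = 1.433 — high.
Trying y = 0.76 m: A R^(2/3) = 0.6287 — low.
Trying y = 1.11 m: A R^(2/3) = 1.231 — ≈ 1.231.

y_n = 1.11 m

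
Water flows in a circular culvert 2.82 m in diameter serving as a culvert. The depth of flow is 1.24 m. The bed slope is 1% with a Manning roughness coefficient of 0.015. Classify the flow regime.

For a circular section of diameter D = 2.82 m at depth y = 1.24 m, the central angle is θ = 2 arccos(1 − 2y/D) = 2.9 rad. Then A = (D²/8)(θ − sin θ) = 2.645 m² and P = Dθ/2 = 4.089 m.
Hydraulic radius R = A/P = 2.645/4.089 = 0.6468 m.
V = (1/n) R^(2/3) √S = (1/0.015) × 0.6468^(2/3) × √0.01 = 4.986 m/s. Hydraulic depth D_h = A/T = 2.645/2.799 = 0.9447 m.
Froude number Fr = V/√(g·D_h) = 4.986/√(9.81×0.9447) = 1.64, which is greater than 1, so the flow is supercritical.

supercritical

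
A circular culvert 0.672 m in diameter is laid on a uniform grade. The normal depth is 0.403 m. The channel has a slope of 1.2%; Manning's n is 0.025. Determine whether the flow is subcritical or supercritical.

For a circular section of diameter D = 0.672 m at depth y = 0.403 m, the central angle is θ = 2 arccos(1 − 2y/D) = 3.543 rad. Then A = (D²/8)(θ − sin θ) = 0.2221 m² and P = Dθ/2 = 1.19 m.
Hydraulic radius R = A/P = 0.2221/1.19 = 0.1865 m.
V = (1/n) R^(2/3) √S = (1/0.025) × 0.1865^(2/3) × √0.012 = 1.43 m/s. Hydraulic depth D_h = A/T = 0.2221/0.6585 = 0.3372 m.
Froude number Fr = V/√(g·D_h) = 1.43/√(9.81×0.3372) = 0.786, which is less than 1, so the flow is subcritical.

subcritical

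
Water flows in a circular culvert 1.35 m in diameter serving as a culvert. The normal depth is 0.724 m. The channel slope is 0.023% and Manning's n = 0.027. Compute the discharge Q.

Q = 0.219 m³/s

For a circular section of diameter D = 1.35 m at depth y = 0.724 m, the central angle is θ = 2 arccos(1 − 2y/D) = 3.287 rad. Then A = (D²/8)(θ − sin θ) = 0.7818 m² and P = Dθ/2 = 2.219 m.
Hydraulic radius R = A/P = 0.7818/2.219 = 0.3524 m.
Manning's equation: Q = (1/n) A R^(2/3) S^(1/2) = (1/0.027) × 0.7818 × 0.3524^(2/3) × 0.00023^(1/2) = 0.219 m³/s.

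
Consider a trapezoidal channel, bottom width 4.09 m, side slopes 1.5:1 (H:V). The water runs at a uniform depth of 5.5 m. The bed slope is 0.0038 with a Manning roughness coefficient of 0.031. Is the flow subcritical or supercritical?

With bottom width b = 4.09 m and side slope z = 1.5: A = (b + zy)y = (4.09 + 1.5×5.5)×5.5 = 67.87 m²; P = b + 2y√(1+z²) = 4.09 + 2×5.5×1.803 = 23.92 m.
Hydraulic radius R = A/P = 67.87/23.92 = 2.837 m.
V = (1/n) R^(2/3) √S = (1/0.031) × 2.837^(2/3) × √0.0038 = 3.985 m/s. Hydraulic depth D_h = A/T = 67.87/20.59 = 3.296 m.
Froude number Fr = V/√(g·D_h) = 3.985/√(9.81×3.296) = 0.701, which is less than 1, so the flow is subcritical.

subcritical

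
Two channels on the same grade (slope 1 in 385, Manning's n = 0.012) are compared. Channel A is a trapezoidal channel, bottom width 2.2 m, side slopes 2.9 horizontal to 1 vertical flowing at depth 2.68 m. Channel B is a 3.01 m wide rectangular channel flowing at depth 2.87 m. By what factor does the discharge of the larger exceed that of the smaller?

3.97

Channel A: With bottom width b = 2.2 m and side slope z = 2.9: A = (b + zy)y = (2.2 + 2.9×2.68)×2.68 = 26.72 m²; P = b + 2y√(1+z²) = 2.2 + 2×2.68×3.068 = 18.64 m. Hydraulic radius R = A/P = 26.72/18.64 = 1.434 m. Q_A = (1/0.012)·26.72·1.434^(2/3)·√0.002597 = 144.3 m³/s.
Channel B: Flow area A = b·y = 3.01 × 2.87 = 8.639 m². Wetted perimeter P = b + 2y = 3.01 + 2×2.87 = 8.75 m. Hydraulic radius R = A/P = 8.639/8.75 = 0.9873 m. Q_B = (1/0.012)·8.639·0.9873^(2/3)·√0.002597 = 36.38 m³/s.
The larger discharge is 144.3 m³/s and the smaller is 36.38 m³/s; the ratio is 3.97.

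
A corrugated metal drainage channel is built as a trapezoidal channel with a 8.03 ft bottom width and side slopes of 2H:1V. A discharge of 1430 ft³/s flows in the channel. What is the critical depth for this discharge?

At critical depth, Q² T / (g A³) = 1, i.e. A³/T = Q²/g = 1430²/32.2 = 63510.
Trying y = 5.51 ft: A³/T = 38460 — short.
Trying y = 6.24 ft: A³/T = 63540 — close enough.

y_c = 6.24 ft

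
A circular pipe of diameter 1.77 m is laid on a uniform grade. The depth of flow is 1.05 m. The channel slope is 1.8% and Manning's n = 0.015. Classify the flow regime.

For a circular section of diameter D = 1.77 m at depth y = 1.05 m, the central angle is θ = 2 arccos(1 − 2y/D) = 3.517 rad. Then A = (D²/8)(θ − sin θ) = 1.521 m² and P = Dθ/2 = 3.112 m.
Hydraulic radius R = A/P = 1.521/3.112 = 0.4886 m.
V = (1/n) R^(2/3) √S = (1/0.015) × 0.4886^(2/3) × √0.018 = 5.549 m/s. Hydraulic depth D_h = A/T = 1.521/1.739 = 0.8744 m.
Froude number Fr = V/√(g·D_h) = 5.549/√(9.81×0.8744) = 1.89, which is greater than 1, so the flow is supercritical.

supercritical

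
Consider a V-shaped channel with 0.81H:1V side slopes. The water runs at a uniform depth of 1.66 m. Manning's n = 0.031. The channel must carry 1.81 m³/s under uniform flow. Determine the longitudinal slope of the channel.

For a triangular section with side slope z = 0.81: A = zy² = 0.81×1.66² = 2.232 m²; P = 2y√(1+z²) = 2×1.66×1.287 = 4.272 m.
Hydraulic radius R = A/P = 2.232/4.272 = 0.5224 m.
From Manning's equation, S = [nQ / (1 A R^(2/3))]² = [0.031 × 1.81 / (1 × 2.232 × 0.5224^(2/3))]² = 0.0015.

S = 0.0015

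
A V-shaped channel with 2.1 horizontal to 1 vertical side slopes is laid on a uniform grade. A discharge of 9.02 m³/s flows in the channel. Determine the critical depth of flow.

At critical depth, Q² T / (g A³) = 1, i.e. A³/T = Q²/g = 9.02²/9.81 = 8.294.
Trying y = 1.46 m: A³/T = 14.63 — too large.
Trying y = 1.02 m: A³/T = 2.434 — too small.
Trying y = 1.3 m: A³/T = 8.187 — close enough.

y_c = 1.3 m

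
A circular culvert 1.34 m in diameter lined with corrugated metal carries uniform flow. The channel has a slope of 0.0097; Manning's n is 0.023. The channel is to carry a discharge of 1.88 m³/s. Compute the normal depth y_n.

y_n = 0.783 m

Manning's equation rearranged: A R^(2/3) = nQ / (1·√S) = 0.023 × 1.88 / (√0.0097) = 0.439.
Try y = 0.961 m: A R^(2/3) = 0.5875 — high.
Try y = 0.668 m: A R^(2/3) = 0.3384 — low.
Try y = 0.783 m: A R^(2/3) = 0.4387 — matches.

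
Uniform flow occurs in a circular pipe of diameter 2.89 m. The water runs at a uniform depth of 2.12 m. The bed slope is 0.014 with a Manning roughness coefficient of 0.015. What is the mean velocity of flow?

V = 7.18 m/s

For a circular section of diameter D = 2.89 m at depth y = 2.12 m, the central angle is θ = 2 arccos(1 − 2y/D) = 4.114 rad. Then A = (D²/8)(θ − sin θ) = 5.157 m² and P = Dθ/2 = 5.944 m.
Hydraulic radius R = A/P = 5.157/5.944 = 0.8676 m.
From Manning's equation, V = (1/n) R^(2/3) S^(1/2) = (1/0.015) × 0.8676^(2/3) × 0.014^(1/2) = 7.18 m/s.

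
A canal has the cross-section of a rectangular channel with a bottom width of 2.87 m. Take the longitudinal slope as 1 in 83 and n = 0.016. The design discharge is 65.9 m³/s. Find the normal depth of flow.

Manning's equation rearranged: A R^(2/3) = nQ / (1·√S) = 0.016 × 65.9 / (√0.01205) = 9.606.
Trying y = 2.75 m: A R^(2/3) = 7.589 — too small.
Trying y = 3.34 m: A R^(2/3) = 9.61 — matches.

y_n = 3.34 m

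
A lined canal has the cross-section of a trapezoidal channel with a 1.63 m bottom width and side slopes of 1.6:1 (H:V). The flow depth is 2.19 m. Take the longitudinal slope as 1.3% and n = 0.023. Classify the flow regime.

supercritical

With bottom width b = 1.63 m and side slope z = 1.6: A = (b + zy)y = (1.63 + 1.6×2.19)×2.19 = 11.24 m²; P = b + 2y√(1+z²) = 1.63 + 2×2.19×1.887 = 9.894 m.
Hydraulic radius R = A/P = 11.24/9.894 = 1.136 m.
V = (1/n) R^(2/3) √S = (1/0.023) × 1.136^(2/3) × √0.013 = 5.398 m/s. Hydraulic depth D_h = A/T = 11.24/8.638 = 1.302 m.
Froude number Fr = V/√(g·D_h) = 5.398/√(9.81×1.302) = 1.51, which is greater than 1, so the flow is supercritical.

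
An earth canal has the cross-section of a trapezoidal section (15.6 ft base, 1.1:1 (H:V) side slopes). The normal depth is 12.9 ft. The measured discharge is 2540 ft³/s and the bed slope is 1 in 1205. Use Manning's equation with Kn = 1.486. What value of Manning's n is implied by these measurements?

n = 0.024

With bottom width b = 15.6 ft and side slope z = 1.1: A = (b + zy)y = (15.6 + 1.1×12.9)×12.9 = 384.3 ft²; P = b + 2y√(1+z²) = 15.6 + 2×12.9×1.487 = 53.95 ft.
Hydraulic radius R = A/P = 384.3/53.95 = 7.123 ft.
Rearranging Manning's equation: n = (1.486/Q) A R^(2/3) S^(1/2) = (1.486/2540) × 384.3 × 7.123^(2/3) × √0.0008299 = 0.024.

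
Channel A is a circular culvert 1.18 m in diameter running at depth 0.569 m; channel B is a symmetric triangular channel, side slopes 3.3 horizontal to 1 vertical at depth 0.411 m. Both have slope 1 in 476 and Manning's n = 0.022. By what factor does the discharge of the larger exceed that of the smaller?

1.21

Channel A: For a circular section of diameter D = 1.18 m at depth y = 0.569 m, the central angle is θ = 2 arccos(1 − 2y/D) = 3.07 rad. Then A = (D²/8)(θ − sin θ) = 0.522 m² and P = Dθ/2 = 1.812 m. Hydraulic radius R = A/P = 0.522/1.812 = 0.2882 m. Q_A = (1/0.022)·0.522·0.2882^(2/3)·√0.002101 = 0.4745 m³/s.
Channel B: For a triangular section with side slope z = 3.3: A = zy² = 3.3×0.411² = 0.5574 m²; P = 2y√(1+z²) = 2×0.411×3.448 = 2.834 m. Hydraulic radius R = A/P = 0.5574/2.834 = 0.1967 m. Q_B = (1/0.022)·0.5574·0.1967^(2/3)·√0.002101 = 0.3928 m³/s.
The larger discharge is 0.4745 m³/s and the smaller is 0.3928 m³/s; the ratio is 1.21.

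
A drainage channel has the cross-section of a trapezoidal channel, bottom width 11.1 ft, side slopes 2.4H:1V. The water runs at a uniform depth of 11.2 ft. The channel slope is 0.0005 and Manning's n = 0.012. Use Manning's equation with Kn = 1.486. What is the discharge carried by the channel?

With bottom width b = 11.1 ft and side slope z = 2.4: A = (b + zy)y = (11.1 + 2.4×11.2)×11.2 = 425.4 ft²; P = b + 2y√(1+z²) = 11.1 + 2×11.2×2.6 = 69.34 ft.
Hydraulic radius R = A/P = 425.4/69.34 = 6.135 ft.
Manning's equation: Q = (1.486/n) A R^(2/3) S^(1/2) = (1.486/0.012) × 425.4 × 6.135^(2/3) × 0.0005^(1/2) = 3950 ft³/s.

Q = 3950 ft³/s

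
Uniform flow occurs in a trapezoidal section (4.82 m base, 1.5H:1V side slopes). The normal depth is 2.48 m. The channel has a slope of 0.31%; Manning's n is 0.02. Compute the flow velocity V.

V = 3.71 m/s

With bottom width b = 4.82 m and side slope z = 1.5: A = (b + zy)y = (4.82 + 1.5×2.48)×2.48 = 21.18 m²; P = b + 2y√(1+z²) = 4.82 + 2×2.48×1.803 = 13.76 m.
Hydraulic radius R = A/P = 21.18/13.76 = 1.539 m.
From Manning's equation, V = (1/n) R^(2/3) S^(1/2) = (1/0.02) × 1.539^(2/3) × 0.0031^(1/2) = 3.71 m/s.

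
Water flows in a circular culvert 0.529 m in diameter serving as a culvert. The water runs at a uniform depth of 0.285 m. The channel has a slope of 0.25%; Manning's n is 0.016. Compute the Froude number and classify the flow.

subcritical

For a circular section of diameter D = 0.529 m at depth y = 0.285 m, the central angle is θ = 2 arccos(1 − 2y/D) = 3.297 rad. Then A = (D²/8)(θ − sin θ) = 0.1207 m² and P = Dθ/2 = 0.872 m.
Hydraulic radius R = A/P = 0.1207/0.872 = 0.1384 m.
V = (1/n) R^(2/3) √S = (1/0.016) × 0.1384^(2/3) × √0.0025 = 0.8363 m/s. Hydraulic depth D_h = A/T = 0.1207/0.5274 = 0.2289 m.
Froude number Fr = V/√(g·D_h) = 0.8363/√(9.81×0.2289) = 0.558, which is less than 1, so the flow is subcritical.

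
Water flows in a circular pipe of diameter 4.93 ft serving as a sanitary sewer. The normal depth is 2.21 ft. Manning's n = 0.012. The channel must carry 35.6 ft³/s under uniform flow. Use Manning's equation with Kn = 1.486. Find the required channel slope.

For a circular section of diameter D = 4.93 ft at depth y = 2.21 ft, the central angle is θ = 2 arccos(1 − 2y/D) = 2.934 rad. Then A = (D²/8)(θ − sin θ) = 8.29 ft² and P = Dθ/2 = 7.233 ft.
Hydraulic radius R = A/P = 8.29/7.233 = 1.146 ft.
From Manning's equation, S = [nQ / (1.486 A R^(2/3))]² = [0.012 × 35.6 / (1.486 × 8.29 × 1.146^(2/3))]² = 0.001.

S = 0.001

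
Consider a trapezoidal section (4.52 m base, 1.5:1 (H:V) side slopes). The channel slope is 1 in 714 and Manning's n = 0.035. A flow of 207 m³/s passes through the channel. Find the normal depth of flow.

y_n = 6.32 m

Manning's equation rearranged: A R^(2/3) = nQ / (1·√S) = 0.035 × 207 / (√0.001401) = 193.6.
Trying y = 5.18 m: A R^(2/3) = 124.8 — short.
Trying y = 7.23 m: A R^(2/3) = 262.5 — over.
Trying y = 6.32 m: A R^(2/3) = 193.7 — close enough.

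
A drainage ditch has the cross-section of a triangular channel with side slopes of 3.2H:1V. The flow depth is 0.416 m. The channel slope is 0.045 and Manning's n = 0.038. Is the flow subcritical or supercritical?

For a triangular section with side slope z = 3.2: A = zy² = 3.2×0.416² = 0.5538 m²; P = 2y√(1+z²) = 2×0.416×3.353 = 2.789 m.
Hydraulic radius R = A/P = 0.5538/2.789 = 0.1985 m.
V = (1/n) R^(2/3) √S = (1/0.038) × 0.1985^(2/3) × √0.045 = 1.9 m/s. Hydraulic depth D_h = A/T = 0.5538/2.662 = 0.208 m.
Froude number Fr = V/√(g·D_h) = 1.9/√(9.81×0.208) = 1.33, which is greater than 1, so the flow is supercritical.

supercritical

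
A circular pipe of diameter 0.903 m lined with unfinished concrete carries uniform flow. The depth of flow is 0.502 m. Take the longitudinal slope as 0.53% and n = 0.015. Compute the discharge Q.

Q = 0.687 m³/s

For a circular section of diameter D = 0.903 m at depth y = 0.502 m, the central angle is θ = 2 arccos(1 − 2y/D) = 3.366 rad. Then A = (D²/8)(θ − sin θ) = 0.3657 m² and P = Dθ/2 = 1.52 m.
Hydraulic radius R = A/P = 0.3657/1.52 = 0.2407 m.
Manning's equation: Q = (1/n) A R^(2/3) S^(1/2) = (1/0.015) × 0.3657 × 0.2407^(2/3) × 0.0053^(1/2) = 0.687 m³/s.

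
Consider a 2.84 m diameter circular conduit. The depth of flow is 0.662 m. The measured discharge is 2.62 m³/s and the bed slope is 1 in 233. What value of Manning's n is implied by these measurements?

n = 0.015

For a circular section of diameter D = 2.84 m at depth y = 0.662 m, the central angle is θ = 2 arccos(1 − 2y/D) = 2.015 rad. Then A = (D²/8)(θ − sin θ) = 1.122 m² and P = Dθ/2 = 2.862 m.
Hydraulic radius R = A/P = 1.122/2.862 = 0.392 m.
Rearranging Manning's equation: n = (1/Q) A R^(2/3) S^(1/2) = (1/2.62) × 1.122 × 0.392^(2/3) × √0.004292 = 0.015.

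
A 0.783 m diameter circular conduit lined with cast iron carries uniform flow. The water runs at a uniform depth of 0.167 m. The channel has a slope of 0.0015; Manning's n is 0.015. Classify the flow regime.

subcritical

For a circular section of diameter D = 0.783 m at depth y = 0.167 m, the central angle is θ = 2 arccos(1 − 2y/D) = 1.92 rad. Then A = (D²/8)(θ − sin θ) = 0.07515 m² and P = Dθ/2 = 0.7518 m.
Hydraulic radius R = A/P = 0.07515/0.7518 = 0.09997 m.
V = (1/n) R^(2/3) √S = (1/0.015) × 0.09997^(2/3) × √0.0015 = 0.5562 m/s. Hydraulic depth D_h = A/T = 0.07515/0.6415 = 0.1172 m.
Froude number Fr = V/√(g·D_h) = 0.5562/√(9.81×0.1172) = 0.519, which is less than 1, so the flow is subcritical.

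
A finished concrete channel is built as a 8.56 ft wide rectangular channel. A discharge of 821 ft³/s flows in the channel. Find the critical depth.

y_c = 6.59 ft

For a rectangular channel, critical depth y_c = (q²/g)^(1/3) where q = Q/b = 821/8.56 = 95.91 ft²/s.
So y_c = (95.91²/32.2)^(1/3) = 6.59 ft.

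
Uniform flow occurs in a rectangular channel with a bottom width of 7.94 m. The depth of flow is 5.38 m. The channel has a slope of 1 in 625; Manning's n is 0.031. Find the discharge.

Q = 95.6 m³/s

Flow area A = b·y = 7.94 × 5.38 = 42.72 m². Wetted perimeter P = b + 2y = 7.94 + 2×5.38 = 18.7 m.
Hydraulic radius R = A/P = 42.72/18.7 = 2.284 m.
Manning's equation: Q = (1/n) A R^(2/3) S^(1/2) = (1/0.031) × 42.72 × 2.284^(2/3) × 0.0016^(1/2) = 95.6 m³/s.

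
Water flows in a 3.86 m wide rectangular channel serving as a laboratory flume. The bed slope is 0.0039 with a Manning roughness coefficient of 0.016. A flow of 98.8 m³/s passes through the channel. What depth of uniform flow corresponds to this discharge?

Manning's equation rearranged: A R^(2/3) = nQ / (1·√S) = 0.016 × 98.8 / (√0.0039) = 25.31.
Try y = 4.26 m: A R^(2/3) = 19.87 — too small.
Try y = 6.35 m: A R^(2/3) = 31.83 — too large.
Try y = 5.22 m: A R^(2/3) = 25.32 — close enough.

y_n = 5.22 m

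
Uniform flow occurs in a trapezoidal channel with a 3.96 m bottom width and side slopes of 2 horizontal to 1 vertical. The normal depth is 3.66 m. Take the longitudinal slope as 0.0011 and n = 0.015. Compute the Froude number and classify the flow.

subcritical

With bottom width b = 3.96 m and side slope z = 2: A = (b + zy)y = (3.96 + 2×3.66)×3.66 = 41.28 m²; P = b + 2y√(1+z²) = 3.96 + 2×3.66×2.236 = 20.33 m.
Hydraulic radius R = A/P = 41.28/20.33 = 2.031 m.
V = (1/n) R^(2/3) √S = (1/0.015) × 2.031^(2/3) × √0.0011 = 3.546 m/s. Hydraulic depth D_h = A/T = 41.28/18.6 = 2.22 m.
Froude number Fr = V/√(g·D_h) = 3.546/√(9.81×2.22) = 0.76, which is less than 1, so the flow is subcritical.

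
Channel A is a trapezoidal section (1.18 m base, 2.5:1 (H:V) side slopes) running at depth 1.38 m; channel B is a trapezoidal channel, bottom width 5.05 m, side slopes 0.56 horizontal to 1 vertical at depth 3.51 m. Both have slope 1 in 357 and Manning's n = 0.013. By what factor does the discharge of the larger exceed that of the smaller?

Channel A: With bottom width b = 1.18 m and side slope z = 2.5: A = (b + zy)y = (1.18 + 2.5×1.38)×1.38 = 6.389 m²; P = b + 2y√(1+z²) = 1.18 + 2×1.38×2.693 = 8.612 m. Hydraulic radius R = A/P = 6.389/8.612 = 0.742 m. Q_A = (1/0.013)·6.389·0.742^(2/3)·√0.002801 = 21.32 m³/s.
Channel B: With bottom width b = 5.05 m and side slope z = 0.56: A = (b + zy)y = (5.05 + 0.56×3.51)×3.51 = 24.62 m²; P = b + 2y√(1+z²) = 5.05 + 2×3.51×1.146 = 13.1 m. Hydraulic radius R = A/P = 24.62/13.1 = 1.88 m. Q_B = (1/0.013)·24.62·1.88^(2/3)·√0.002801 = 152.7 m³/s.
The larger discharge is 152.7 m³/s and the smaller is 21.32 m³/s; the ratio is 7.16.

7.16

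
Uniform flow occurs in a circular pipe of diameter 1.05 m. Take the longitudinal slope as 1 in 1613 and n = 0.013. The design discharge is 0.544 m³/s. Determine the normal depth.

Manning's equation rearranged: A R^(2/3) = nQ / (1·√S) = 0.013 × 0.544 / (√0.00062) = 0.284.
Trying y = 0.818 m: A R^(2/3) = 0.3377 — over.
Trying y = 0.52 m: A R^(2/3) = 0.1746 — short.
Trying y = 0.71 m: A R^(2/3) = 0.2838 — matches.

y_n = 0.71 m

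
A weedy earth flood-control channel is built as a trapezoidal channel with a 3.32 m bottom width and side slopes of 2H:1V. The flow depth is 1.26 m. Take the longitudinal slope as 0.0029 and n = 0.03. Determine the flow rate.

Q = 11.6 m³/s

With bottom width b = 3.32 m and side slope z = 2: A = (b + zy)y = (3.32 + 2×1.26)×1.26 = 7.358 m²; P = b + 2y√(1+z²) = 3.32 + 2×1.26×2.236 = 8.955 m.
Hydraulic radius R = A/P = 7.358/8.955 = 0.8217 m.
Manning's equation: Q = (1/n) A R^(2/3) S^(1/2) = (1/0.03) × 7.358 × 0.8217^(2/3) × 0.0029^(1/2) = 11.6 m³/s.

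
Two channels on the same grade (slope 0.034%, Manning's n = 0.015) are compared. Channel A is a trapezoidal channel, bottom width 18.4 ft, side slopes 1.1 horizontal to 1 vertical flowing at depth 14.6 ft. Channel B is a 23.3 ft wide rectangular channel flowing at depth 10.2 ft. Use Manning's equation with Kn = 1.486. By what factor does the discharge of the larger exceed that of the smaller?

2.77

Channel A: With bottom width b = 18.4 ft and side slope z = 1.1: A = (b + zy)y = (18.4 + 1.1×14.6)×14.6 = 503.1 ft²; P = b + 2y√(1+z²) = 18.4 + 2×14.6×1.487 = 61.81 ft. Hydraulic radius R = A/P = 503.1/61.81 = 8.14 ft. Q_A = (1.486/0.015)·503.1·8.14^(2/3)·√0.00034 = 3719 ft³/s.
Channel B: Flow area A = b·y = 23.3 × 10.2 = 237.7 ft². Wetted perimeter P = b + 2y = 23.3 + 2×10.2 = 43.7 ft. Hydraulic radius R = A/P = 237.7/43.7 = 5.438 ft. Q_B = (1.486/0.015)·237.7·5.438^(2/3)·√0.00034 = 1343 ft³/s.
The larger discharge is 3719 ft³/s and the smaller is 1343 ft³/s; the ratio is 2.77.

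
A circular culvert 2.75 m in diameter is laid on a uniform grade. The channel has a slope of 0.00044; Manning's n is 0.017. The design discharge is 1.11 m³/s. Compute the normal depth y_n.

y_n = 0.822 m

Manning's equation rearranged: A R^(2/3) = nQ / (1·√S) = 0.017 × 1.11 / (√0.00044) = 0.8996.
Try y = 0.975 m: A R^(2/3) = 1.246 — high.
Try y = 0.609 m: A R^(2/3) = 0.4976 — low.
Try y = 0.822 m: A R^(2/3) = 0.8997 — close enough.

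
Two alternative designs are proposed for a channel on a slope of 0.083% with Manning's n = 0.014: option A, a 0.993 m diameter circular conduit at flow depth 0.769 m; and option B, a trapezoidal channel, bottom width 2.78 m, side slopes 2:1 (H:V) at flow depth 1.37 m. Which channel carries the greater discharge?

Channel A: For a circular section of diameter D = 0.993 m at depth y = 0.769 m, the central angle is θ = 2 arccos(1 − 2y/D) = 4.304 rad. Then A = (D²/8)(θ − sin θ) = 0.6435 m² and P = Dθ/2 = 2.137 m. Hydraulic radius R = A/P = 0.6435/2.137 = 0.3012 m. Q_A = (1/0.014)·0.6435·0.3012^(2/3)·√0.00083 = 0.595 m³/s.
Channel B: With bottom width b = 2.78 m and side slope z = 2: A = (b + zy)y = (2.78 + 2×1.37)×1.37 = 7.562 m²; P = b + 2y√(1+z²) = 2.78 + 2×1.37×2.236 = 8.907 m. Hydraulic radius R = A/P = 7.562/8.907 = 0.8491 m. Q_B = (1/0.014)·7.562·0.8491^(2/3)·√0.00083 = 13.95 m³/s.
Q_A = 0.595 m³/s vs Q_B = 13.95 m³/s, so channel B carries more.

channel B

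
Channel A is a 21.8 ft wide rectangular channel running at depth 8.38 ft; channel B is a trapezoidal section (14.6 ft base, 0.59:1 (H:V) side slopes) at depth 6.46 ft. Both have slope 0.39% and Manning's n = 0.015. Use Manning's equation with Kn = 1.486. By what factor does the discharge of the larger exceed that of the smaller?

1.71

Channel A: Flow area A = b·y = 21.8 × 8.38 = 182.7 ft². Wetted perimeter P = b + 2y = 21.8 + 2×8.38 = 38.56 ft. Hydraulic radius R = A/P = 182.7/38.56 = 4.738 ft. Q_A = (1.486/0.015)·182.7·4.738^(2/3)·√0.0039 = 3188 ft³/s.
Channel B: With bottom width b = 14.6 ft and side slope z = 0.59: A = (b + zy)y = (14.6 + 0.59×6.46)×6.46 = 118.9 ft²; P = b + 2y√(1+z²) = 14.6 + 2×6.46×1.161 = 29.6 ft. Hydraulic radius R = A/P = 118.9/29.6 = 4.018 ft. Q_B = (1.486/0.015)·118.9·4.018^(2/3)·√0.0039 = 1860 ft³/s.
The larger discharge is 3188 ft³/s and the smaller is 1860 ft³/s; the ratio is 1.71.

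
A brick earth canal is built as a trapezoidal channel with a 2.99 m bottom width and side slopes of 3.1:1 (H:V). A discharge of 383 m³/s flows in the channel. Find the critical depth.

At critical depth, Q² T / (g A³) = 1, i.e. A³/T = Q²/g = 383²/9.81 = 14950.
Trying y = 3.33 m: A³/T = 3686 — short.
Trying y = 5.55 m: A³/T = 37650 — over.
Trying y = 4.54 m: A³/T = 14930 — ≈ 14950.

y_c = 4.54 m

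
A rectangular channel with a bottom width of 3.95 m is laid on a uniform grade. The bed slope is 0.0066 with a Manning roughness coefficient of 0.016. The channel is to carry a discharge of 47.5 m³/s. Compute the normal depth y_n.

Manning's equation rearranged: A R^(2/3) = nQ / (1·√S) = 0.016 × 47.5 / (√0.0066) = 9.355.
Try y = 2.88 m: A R^(2/3) = 12.64 — over.
Try y = 1.89 m: A R^(2/3) = 7.294 — short.
Try y = 2.28 m: A R^(2/3) = 9.353 — ≈ 9.355.

y_n = 2.28 m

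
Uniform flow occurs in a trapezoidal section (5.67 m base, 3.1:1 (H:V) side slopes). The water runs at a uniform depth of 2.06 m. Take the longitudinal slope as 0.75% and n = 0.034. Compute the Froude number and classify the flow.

subcritical

With bottom width b = 5.67 m and side slope z = 3.1: A = (b + zy)y = (5.67 + 3.1×2.06)×2.06 = 24.84 m²; P = b + 2y√(1+z²) = 5.67 + 2×2.06×3.257 = 19.09 m.
Hydraulic radius R = A/P = 24.84/19.09 = 1.301 m.
V = (1/n) R^(2/3) √S = (1/0.034) × 1.301^(2/3) × √0.0075 = 3.035 m/s. Hydraulic depth D_h = A/T = 24.84/18.44 = 1.347 m.
Froude number Fr = V/√(g·D_h) = 3.035/√(9.81×1.347) = 0.835, which is less than 1, so the flow is subcritical.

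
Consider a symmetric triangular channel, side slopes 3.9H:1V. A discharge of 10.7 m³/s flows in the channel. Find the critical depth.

At critical depth, Q² T / (g A³) = 1, i.e. A³/T = Q²/g = 10.7²/9.81 = 11.67.
At y = 1.22 m: A³/T = 20.55 — high.
At y = 1.09 m: A³/T = 11.7 — ≈ 11.67.

y_c = 1.09 m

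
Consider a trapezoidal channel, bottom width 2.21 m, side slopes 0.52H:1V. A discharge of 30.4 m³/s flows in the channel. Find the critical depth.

At critical depth, Q² T / (g A³) = 1, i.e. A³/T = Q²/g = 30.4²/9.81 = 94.21.
At y = 1.59 m: A³/T = 29.14 — low.
At y = 2.23 m: A³/T = 93.68 — ≈ 94.21.

y_c = 2.23 m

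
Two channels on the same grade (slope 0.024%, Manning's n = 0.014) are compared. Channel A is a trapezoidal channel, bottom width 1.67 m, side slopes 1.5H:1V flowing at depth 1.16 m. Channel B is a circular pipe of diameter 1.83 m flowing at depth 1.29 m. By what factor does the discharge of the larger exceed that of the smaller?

Channel A: With bottom width b = 1.67 m and side slope z = 1.5: A = (b + zy)y = (1.67 + 1.5×1.16)×1.16 = 3.956 m²; P = b + 2y√(1+z²) = 1.67 + 2×1.16×1.803 = 5.852 m. Hydraulic radius R = A/P = 3.956/5.852 = 0.6759 m. Q_A = (1/0.014)·3.956·0.6759^(2/3)·√0.00024 = 3.371 m³/s.
Channel B: For a circular section of diameter D = 1.83 m at depth y = 1.29 m, the central angle is θ = 2 arccos(1 − 2y/D) = 3.986 rad. Then A = (D²/8)(θ − sin θ) = 1.982 m² and P = Dθ/2 = 3.647 m. Hydraulic radius R = A/P = 1.982/3.647 = 0.5433 m. Q_B = (1/0.014)·1.982·0.5433^(2/3)·√0.00024 = 1.46 m³/s.
The larger discharge is 3.371 m³/s and the smaller is 1.46 m³/s; the ratio is 2.31.

2.31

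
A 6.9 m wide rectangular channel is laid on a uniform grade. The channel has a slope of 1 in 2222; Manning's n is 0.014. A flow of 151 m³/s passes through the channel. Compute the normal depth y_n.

Manning's equation rearranged: A R^(2/3) = nQ / (1·√S) = 0.014 × 151 / (√0.00045) = 99.65.
At y = 6.65 m: A R^(2/3) = 79.29 — low.
At y = 9.6 m: A R^(2/3) = 123.2 — high.
At y = 8.03 m: A R^(2/3) = 99.68 — ≈ 99.65.

y_n = 8.03 m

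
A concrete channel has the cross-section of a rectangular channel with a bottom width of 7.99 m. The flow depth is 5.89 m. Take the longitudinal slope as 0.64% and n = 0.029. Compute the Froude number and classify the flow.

subcritical

Flow area A = b·y = 7.99 × 5.89 = 47.06 m². Wetted perimeter P = b + 2y = 7.99 + 2×5.89 = 19.77 m.
Hydraulic radius R = A/P = 47.06/19.77 = 2.38 m.
V = (1/n) R^(2/3) √S = (1/0.029) × 2.38^(2/3) × √0.0064 = 4.918 m/s. Hydraulic depth D_h = A/T = 47.06/7.99 = 5.89 m.
Froude number Fr = V/√(g·D_h) = 4.918/√(9.81×5.89) = 0.647, which is less than 1, so the flow is subcritical.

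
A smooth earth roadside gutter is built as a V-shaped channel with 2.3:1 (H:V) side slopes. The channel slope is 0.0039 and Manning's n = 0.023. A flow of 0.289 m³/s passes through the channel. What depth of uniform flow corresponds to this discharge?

y_n = 0.384 m

Manning's equation rearranged: A R^(2/3) = nQ / (1·√S) = 0.023 × 0.289 / (√0.0039) = 0.1064.
Try y = 0.478 m: A R^(2/3) = 0.191 — too large.
Try y = 0.277 m: A R^(2/3) = 0.04459 — too small.
Try y = 0.384 m: A R^(2/3) = 0.1065 — matches.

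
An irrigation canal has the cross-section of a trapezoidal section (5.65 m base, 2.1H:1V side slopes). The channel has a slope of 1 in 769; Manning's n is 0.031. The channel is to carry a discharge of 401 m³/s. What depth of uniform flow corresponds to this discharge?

Manning's equation rearranged: A R^(2/3) = nQ / (1·√S) = 0.031 × 401 / (√0.0013) = 344.7.
Try y = 7.99 m: A R^(2/3) = 465.4 — too large.
Try y = 7.02 m: A R^(2/3) = 344.7 — ≈ 344.7.

y_n = 7.02 m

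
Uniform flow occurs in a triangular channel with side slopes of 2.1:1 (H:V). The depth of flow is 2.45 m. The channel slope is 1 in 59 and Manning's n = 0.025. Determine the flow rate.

Q = 70.2 m³/s

For a triangular section with side slope z = 2.1: A = zy² = 2.1×2.45² = 12.61 m²; P = 2y√(1+z²) = 2×2.45×2.326 = 11.4 m.
Hydraulic radius R = A/P = 12.61/11.4 = 1.106 m.
Manning's equation: Q = (1/n) A R^(2/3) S^(1/2) = (1/0.025) × 12.61 × 1.106^(2/3) × 0.01695^(1/2) = 70.2 m³/s.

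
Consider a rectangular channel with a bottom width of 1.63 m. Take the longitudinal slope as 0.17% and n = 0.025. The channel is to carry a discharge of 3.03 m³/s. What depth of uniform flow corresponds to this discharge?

y_n = 1.68 m

Manning's equation rearranged: A R^(2/3) = nQ / (1·√S) = 0.025 × 3.03 / (√0.0017) = 1.837.
Trying y = 1.37 m: A R^(2/3) = 1.427 — too small.
Trying y = 1.68 m: A R^(2/3) = 1.836 — close enough.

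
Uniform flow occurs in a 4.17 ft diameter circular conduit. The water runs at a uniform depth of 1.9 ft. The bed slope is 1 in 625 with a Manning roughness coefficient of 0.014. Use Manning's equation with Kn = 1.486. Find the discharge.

For a circular section of diameter D = 4.17 ft at depth y = 1.9 ft, the central angle is θ = 2 arccos(1 − 2y/D) = 2.964 rad. Then A = (D²/8)(θ − sin θ) = 6.058 ft² and P = Dθ/2 = 6.18 ft.
Hydraulic radius R = A/P = 6.058/6.18 = 0.9803 ft.
Manning's equation: Q = (1.486/n) A R^(2/3) S^(1/2) = (1.486/0.014) × 6.058 × 0.9803^(2/3) × 0.0016^(1/2) = 25.4 ft³/s.

Q = 25.4 ft³/s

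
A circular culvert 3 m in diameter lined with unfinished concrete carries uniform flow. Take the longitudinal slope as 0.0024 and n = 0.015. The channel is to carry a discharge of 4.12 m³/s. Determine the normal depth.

Manning's equation rearranged: A R^(2/3) = nQ / (1·√S) = 0.015 × 4.12 / (√0.0024) = 1.261.
Trying y = 0.838 m: A R^(2/3) = 0.9945 — too small.
Trying y = 1.06 m: A R^(2/3) = 1.562 — too large.
Trying y = 0.947 m: A R^(2/3) = 1.261 — close enough.

y_n = 0.947 m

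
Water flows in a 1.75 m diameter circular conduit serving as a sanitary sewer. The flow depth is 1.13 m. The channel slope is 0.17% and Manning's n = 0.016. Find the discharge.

Q = 2.68 m³/s

For a circular section of diameter D = 1.75 m at depth y = 1.13 m, the central angle is θ = 2 arccos(1 − 2y/D) = 3.733 rad. Then A = (D²/8)(θ − sin θ) = 1.642 m² and P = Dθ/2 = 3.266 m.
Hydraulic radius R = A/P = 1.642/3.266 = 0.5028 m.
Manning's equation: Q = (1/n) A R^(2/3) S^(1/2) = (1/0.016) × 1.642 × 0.5028^(2/3) × 0.0017^(1/2) = 2.68 m³/s.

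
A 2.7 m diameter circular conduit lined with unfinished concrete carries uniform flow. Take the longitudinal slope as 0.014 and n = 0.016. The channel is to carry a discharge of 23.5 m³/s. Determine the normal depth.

y_n = 1.7 m

Manning's equation rearranged: A R^(2/3) = nQ / (1·√S) = 0.016 × 23.5 / (√0.014) = 3.178.
Try y = 1.23 m: A R^(2/3) = 1.875 — too small.
Try y = 1.7 m: A R^(2/3) = 3.182 — matches.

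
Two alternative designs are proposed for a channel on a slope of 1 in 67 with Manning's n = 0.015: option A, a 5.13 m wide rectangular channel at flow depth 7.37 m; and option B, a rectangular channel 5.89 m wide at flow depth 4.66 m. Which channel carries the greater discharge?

Channel A: Flow area A = b·y = 5.13 × 7.37 = 37.81 m². Wetted perimeter P = b + 2y = 5.13 + 2×7.37 = 19.87 m. Hydraulic radius R = A/P = 37.81/19.87 = 1.903 m. Q_A = (1/0.015)·37.81·1.903^(2/3)·√0.01493 = 472.8 m³/s.
Channel B: Flow area A = b·y = 5.89 × 4.66 = 27.45 m². Wetted perimeter P = b + 2y = 5.89 + 2×4.66 = 15.21 m. Hydraulic radius R = A/P = 27.45/15.21 = 1.805 m. Q_B = (1/0.015)·27.45·1.805^(2/3)·√0.01493 = 331.4 m³/s.
Q_A = 472.8 m³/s vs Q_B = 331.4 m³/s, so channel A carries more.

channel A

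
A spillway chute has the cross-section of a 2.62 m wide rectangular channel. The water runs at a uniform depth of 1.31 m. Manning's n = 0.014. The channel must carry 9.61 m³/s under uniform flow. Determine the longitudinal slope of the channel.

Flow area A = b·y = 2.62 × 1.31 = 3.432 m². Wetted perimeter P = b + 2y = 2.62 + 2×1.31 = 5.24 m.
Hydraulic radius R = A/P = 3.432/5.24 = 0.655 m.
From Manning's equation, S = [nQ / (1 A R^(2/3))]² = [0.014 × 9.61 / (1 × 3.432 × 0.655^(2/3))]² = 0.0027.

S = 0.0027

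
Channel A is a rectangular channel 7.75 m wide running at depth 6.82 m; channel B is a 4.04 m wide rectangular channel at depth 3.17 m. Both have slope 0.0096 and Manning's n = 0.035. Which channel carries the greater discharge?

Channel A: Flow area A = b·y = 7.75 × 6.82 = 52.86 m². Wetted perimeter P = b + 2y = 7.75 + 2×6.82 = 21.39 m. Hydraulic radius R = A/P = 52.86/21.39 = 2.471 m. Q_A = (1/0.035)·52.86·2.471^(2/3)·√0.0096 = 270.4 m³/s.
Channel B: Flow area A = b·y = 4.04 × 3.17 = 12.81 m². Wetted perimeter P = b + 2y = 4.04 + 2×3.17 = 10.38 m. Hydraulic radius R = A/P = 12.81/10.38 = 1.234 m. Q_B = (1/0.035)·12.81·1.234^(2/3)·√0.0096 = 41.24 m³/s.
Q_A = 270.4 m³/s vs Q_B = 41.24 m³/s, so channel A carries more.

channel A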